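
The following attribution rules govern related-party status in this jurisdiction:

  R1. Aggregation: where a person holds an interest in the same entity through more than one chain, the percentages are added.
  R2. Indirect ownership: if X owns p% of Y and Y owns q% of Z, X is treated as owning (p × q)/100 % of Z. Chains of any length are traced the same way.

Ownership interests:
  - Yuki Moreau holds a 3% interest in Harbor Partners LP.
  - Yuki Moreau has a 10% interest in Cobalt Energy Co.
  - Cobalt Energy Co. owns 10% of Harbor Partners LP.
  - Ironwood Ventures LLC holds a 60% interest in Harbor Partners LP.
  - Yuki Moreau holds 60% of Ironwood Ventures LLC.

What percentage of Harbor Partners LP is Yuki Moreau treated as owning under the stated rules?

40%

Chain via Ironwood Ventures LLC (R2): 60% × 60% = 36% of Harbor Partners LP.
Chain via Cobalt Energy Co. (R2): 10% × 10% = 1% of Harbor Partners LP.
Direct interest in Harbor Partners LP: 3%.
Aggregating (R1): 36% + 1% + 3% = 40%.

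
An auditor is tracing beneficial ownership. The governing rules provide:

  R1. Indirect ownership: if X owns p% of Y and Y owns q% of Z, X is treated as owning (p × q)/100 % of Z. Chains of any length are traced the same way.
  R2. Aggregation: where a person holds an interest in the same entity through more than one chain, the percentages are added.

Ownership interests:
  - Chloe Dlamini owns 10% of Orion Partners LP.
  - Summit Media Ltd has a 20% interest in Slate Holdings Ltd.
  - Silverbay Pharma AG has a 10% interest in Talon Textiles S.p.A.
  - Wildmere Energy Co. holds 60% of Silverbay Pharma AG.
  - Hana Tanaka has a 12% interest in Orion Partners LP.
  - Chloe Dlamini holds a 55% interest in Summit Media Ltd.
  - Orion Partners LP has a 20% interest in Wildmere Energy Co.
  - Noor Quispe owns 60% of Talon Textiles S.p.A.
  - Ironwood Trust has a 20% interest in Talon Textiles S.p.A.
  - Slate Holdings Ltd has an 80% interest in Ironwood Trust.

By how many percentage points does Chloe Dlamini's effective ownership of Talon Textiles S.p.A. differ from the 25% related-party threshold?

23.12

Chain via Summit Media Ltd → Slate Holdings Ltd → Ironwood Trust (R1): 55% × 20% × 80% × 20% = 1.76% of Talon Textiles S.p.A.
Chain via Orion Partners LP → Wildmere Energy Co. → Silverbay Pharma AG (R1): 10% × 20% × 60% × 10% = 0.12% of Talon Textiles S.p.A.
Aggregating (R2): 1.76% + 0.12% = 1.88%.
1.88% falls short of the 25% threshold by 23.12 percentage points.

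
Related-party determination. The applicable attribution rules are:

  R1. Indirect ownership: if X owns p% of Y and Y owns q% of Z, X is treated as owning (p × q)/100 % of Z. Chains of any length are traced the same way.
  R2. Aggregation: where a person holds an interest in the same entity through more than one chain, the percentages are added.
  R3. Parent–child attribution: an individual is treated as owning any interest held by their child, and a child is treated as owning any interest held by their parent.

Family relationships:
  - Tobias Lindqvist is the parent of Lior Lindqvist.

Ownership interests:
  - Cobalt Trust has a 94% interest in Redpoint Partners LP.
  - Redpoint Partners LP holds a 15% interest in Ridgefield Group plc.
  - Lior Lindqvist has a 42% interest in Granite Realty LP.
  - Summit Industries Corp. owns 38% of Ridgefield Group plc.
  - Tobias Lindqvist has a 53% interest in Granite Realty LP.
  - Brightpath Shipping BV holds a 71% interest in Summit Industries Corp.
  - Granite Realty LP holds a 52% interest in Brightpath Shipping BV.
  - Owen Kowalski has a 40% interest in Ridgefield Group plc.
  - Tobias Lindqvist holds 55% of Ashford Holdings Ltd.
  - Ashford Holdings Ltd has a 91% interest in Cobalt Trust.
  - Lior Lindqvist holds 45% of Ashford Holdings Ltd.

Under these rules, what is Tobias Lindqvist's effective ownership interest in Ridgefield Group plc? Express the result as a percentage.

26.15912%

By parent–child attribution (R3), Tobias Lindqvist is treated as also owning Lior Lindqvist's interest in Granite Realty LP, giving 53% + 42% = 95%.
By parent–child attribution (R3), Tobias Lindqvist is treated as also owning Lior Lindqvist's interest in Ashford Holdings Ltd, giving 55% + 45% = 100%.
Chain via Granite Realty LP → Brightpath Shipping BV → Summit Industries Corp. (R1): 95% × 52% × 71% × 38% = 13.32812% of Ridgefield Group plc.
Chain via Ashford Holdings Ltd → Cobalt Trust → Redpoint Partners LP (R1): 100% × 91% × 94% × 15% = 12.831% of Ridgefield Group plc.
Aggregating (R2): 13.32812% + 12.831% = 26.15912%.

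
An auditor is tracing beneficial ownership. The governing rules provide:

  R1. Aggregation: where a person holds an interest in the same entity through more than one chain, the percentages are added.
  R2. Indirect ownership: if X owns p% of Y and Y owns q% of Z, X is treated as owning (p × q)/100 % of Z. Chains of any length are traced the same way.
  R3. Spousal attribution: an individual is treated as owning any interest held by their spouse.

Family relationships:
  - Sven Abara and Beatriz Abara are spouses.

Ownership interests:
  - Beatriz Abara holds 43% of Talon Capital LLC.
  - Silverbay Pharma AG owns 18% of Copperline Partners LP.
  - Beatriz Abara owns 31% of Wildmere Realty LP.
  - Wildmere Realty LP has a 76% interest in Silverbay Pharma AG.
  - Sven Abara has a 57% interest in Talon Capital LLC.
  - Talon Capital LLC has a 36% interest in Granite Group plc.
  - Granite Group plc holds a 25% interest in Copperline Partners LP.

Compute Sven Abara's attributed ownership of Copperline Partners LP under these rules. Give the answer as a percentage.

By spousal attribution (R3), Sven Abara is treated as also owning Beatriz Abara's interest in Talon Capital LLC, giving 57% + 43% = 100%.
By spousal attribution (R3), Sven Abara is treated as owning Beatriz Abara's 31% interest in Wildmere Realty LP.
Chain via Talon Capital LLC → Granite Group plc (R2): 100% × 36% × 25% = 9% of Copperline Partners LP.
Chain via Wildmere Realty LP → Silverbay Pharma AG (R2): 31% × 76% × 18% = 4.2408% of Copperline Partners LP.
Aggregating (R1): 9% + 4.2408% = 13.2408%.

13.2408%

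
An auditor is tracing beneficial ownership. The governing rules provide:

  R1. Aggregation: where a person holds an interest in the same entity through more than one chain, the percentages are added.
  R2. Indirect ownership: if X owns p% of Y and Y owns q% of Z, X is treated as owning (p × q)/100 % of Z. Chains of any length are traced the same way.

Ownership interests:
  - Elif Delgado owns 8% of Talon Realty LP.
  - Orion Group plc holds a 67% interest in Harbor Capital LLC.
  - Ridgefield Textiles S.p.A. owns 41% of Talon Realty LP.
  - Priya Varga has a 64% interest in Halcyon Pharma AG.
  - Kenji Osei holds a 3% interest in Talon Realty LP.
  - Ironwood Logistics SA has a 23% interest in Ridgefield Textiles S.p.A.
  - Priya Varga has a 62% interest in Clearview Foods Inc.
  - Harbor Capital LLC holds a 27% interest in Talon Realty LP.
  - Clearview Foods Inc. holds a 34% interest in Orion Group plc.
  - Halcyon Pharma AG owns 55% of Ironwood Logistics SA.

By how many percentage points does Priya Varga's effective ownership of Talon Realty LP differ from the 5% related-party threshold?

2.132732

Chain via Halcyon Pharma AG → Ironwood Logistics SA → Ridgefield Textiles S.p.A. (R2): 64% × 55% × 23% × 41% = 3.31936% of Talon Realty LP.
Chain via Clearview Foods Inc. → Orion Group plc → Harbor Capital LLC (R2): 62% × 34% × 67% × 27% = 3.813372% of Talon Realty LP.
Aggregating (R1): 3.31936% + 3.813372% = 7.132732%.
7.132732% exceeds the 5% threshold by 2.132732 percentage points.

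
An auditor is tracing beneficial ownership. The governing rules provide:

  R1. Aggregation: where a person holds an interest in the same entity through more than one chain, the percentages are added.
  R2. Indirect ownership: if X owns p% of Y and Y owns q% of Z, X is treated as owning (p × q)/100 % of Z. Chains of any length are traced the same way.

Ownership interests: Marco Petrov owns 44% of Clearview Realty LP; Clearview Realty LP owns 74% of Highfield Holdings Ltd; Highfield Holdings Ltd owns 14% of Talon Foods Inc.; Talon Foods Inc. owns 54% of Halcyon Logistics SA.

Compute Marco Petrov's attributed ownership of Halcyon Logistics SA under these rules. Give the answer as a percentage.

Chain via Clearview Realty LP → Highfield Holdings Ltd → Talon Foods Inc. (R2): 44% × 74% × 14% × 54% = 2.461536% of Halcyon Logistics SA.

2.461536%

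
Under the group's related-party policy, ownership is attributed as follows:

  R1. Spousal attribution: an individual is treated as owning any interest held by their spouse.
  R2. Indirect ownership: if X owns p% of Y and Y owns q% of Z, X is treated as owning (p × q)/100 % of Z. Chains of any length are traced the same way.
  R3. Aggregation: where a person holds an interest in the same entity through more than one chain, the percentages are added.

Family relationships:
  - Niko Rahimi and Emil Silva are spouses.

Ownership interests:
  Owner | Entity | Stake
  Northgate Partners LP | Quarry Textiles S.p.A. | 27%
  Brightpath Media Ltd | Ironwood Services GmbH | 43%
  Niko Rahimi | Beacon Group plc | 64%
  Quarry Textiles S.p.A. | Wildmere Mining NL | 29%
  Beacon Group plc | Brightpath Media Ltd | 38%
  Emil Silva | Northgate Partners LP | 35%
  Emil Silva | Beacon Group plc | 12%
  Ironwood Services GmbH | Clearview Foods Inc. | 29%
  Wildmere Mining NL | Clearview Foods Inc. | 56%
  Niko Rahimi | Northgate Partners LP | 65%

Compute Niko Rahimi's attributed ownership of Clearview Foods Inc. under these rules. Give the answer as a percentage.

7.986136%

By spousal attribution (R1), Niko Rahimi is treated as also owning Emil Silva's interest in Northgate Partners LP, giving 65% + 35% = 100%.
By spousal attribution (R1), Niko Rahimi is treated as also owning Emil Silva's interest in Beacon Group plc, giving 64% + 12% = 76%.
Chain via Northgate Partners LP → Quarry Textiles S.p.A. → Wildmere Mining NL (R2): 100% × 27% × 29% × 56% = 4.3848% of Clearview Foods Inc.
Chain via Beacon Group plc → Brightpath Media Ltd → Ironwood Services GmbH (R2): 76% × 38% × 43% × 29% = 3.601336% of Clearview Foods Inc.
Aggregating (R3): 4.3848% + 3.601336% = 7.986136%.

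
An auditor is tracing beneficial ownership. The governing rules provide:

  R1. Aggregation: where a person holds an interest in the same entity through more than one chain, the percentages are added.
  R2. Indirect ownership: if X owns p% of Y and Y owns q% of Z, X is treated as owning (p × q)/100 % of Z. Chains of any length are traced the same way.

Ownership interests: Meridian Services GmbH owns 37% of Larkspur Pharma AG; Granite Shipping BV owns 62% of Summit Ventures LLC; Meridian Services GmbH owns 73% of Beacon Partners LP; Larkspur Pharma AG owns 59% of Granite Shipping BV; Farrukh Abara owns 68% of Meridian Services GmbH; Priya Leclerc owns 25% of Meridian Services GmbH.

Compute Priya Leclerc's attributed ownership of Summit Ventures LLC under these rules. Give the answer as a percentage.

3.38365%

Chain via Meridian Services GmbH → Larkspur Pharma AG → Granite Shipping BV (R2): 25% × 37% × 59% × 62% = 3.38365% of Summit Ventures LLC.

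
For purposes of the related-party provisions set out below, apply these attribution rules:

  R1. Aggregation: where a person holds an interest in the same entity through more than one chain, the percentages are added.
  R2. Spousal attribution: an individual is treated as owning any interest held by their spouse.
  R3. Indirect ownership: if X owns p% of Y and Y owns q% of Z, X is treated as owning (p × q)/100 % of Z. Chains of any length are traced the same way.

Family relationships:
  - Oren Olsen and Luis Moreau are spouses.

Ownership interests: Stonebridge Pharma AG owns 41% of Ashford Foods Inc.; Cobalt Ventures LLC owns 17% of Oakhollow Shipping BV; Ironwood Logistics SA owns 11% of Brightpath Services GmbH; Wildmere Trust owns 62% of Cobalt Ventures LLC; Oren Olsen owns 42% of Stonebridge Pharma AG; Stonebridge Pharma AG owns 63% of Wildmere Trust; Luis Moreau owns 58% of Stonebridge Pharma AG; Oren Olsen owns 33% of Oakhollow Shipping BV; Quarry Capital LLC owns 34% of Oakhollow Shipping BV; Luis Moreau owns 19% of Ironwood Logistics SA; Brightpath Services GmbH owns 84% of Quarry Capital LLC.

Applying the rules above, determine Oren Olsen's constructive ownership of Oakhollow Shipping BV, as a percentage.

40.237104%

By spousal attribution (R2), Oren Olsen is treated as also owning Luis Moreau's interest in Stonebridge Pharma AG, giving 42% + 58% = 100%.
By spousal attribution (R2), Oren Olsen is treated as owning Luis Moreau's 19% interest in Ironwood Logistics SA.
Chain via Stonebridge Pharma AG → Wildmere Trust → Cobalt Ventures LLC (R3): 100% × 63% × 62% × 17% = 6.6402% of Oakhollow Shipping BV.
Direct interest in Oakhollow Shipping BV: 33%.
Chain via Ironwood Logistics SA → Brightpath Services GmbH → Quarry Capital LLC (R3): 19% × 11% × 84% × 34% = 0.596904% of Oakhollow Shipping BV.
Aggregating (R1): 6.6402% + 33% + 0.596904% = 40.237104%.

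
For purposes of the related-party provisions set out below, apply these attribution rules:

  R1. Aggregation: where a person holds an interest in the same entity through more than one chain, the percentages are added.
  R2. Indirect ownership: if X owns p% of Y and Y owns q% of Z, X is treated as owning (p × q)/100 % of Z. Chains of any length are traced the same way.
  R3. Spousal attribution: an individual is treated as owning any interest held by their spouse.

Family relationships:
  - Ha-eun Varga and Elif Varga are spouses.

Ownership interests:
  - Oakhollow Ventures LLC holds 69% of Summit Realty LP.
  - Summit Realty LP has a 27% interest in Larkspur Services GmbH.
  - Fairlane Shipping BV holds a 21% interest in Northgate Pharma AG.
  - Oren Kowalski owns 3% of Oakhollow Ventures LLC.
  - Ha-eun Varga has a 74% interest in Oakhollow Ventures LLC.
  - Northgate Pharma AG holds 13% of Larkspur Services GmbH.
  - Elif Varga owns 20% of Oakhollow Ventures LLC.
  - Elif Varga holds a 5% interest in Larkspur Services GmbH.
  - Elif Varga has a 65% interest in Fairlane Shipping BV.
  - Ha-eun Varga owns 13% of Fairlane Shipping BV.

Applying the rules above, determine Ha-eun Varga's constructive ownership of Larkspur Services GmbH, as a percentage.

24.6416%

By spousal attribution (R3), Ha-eun Varga is treated as also owning Elif Varga's interest in Oakhollow Ventures LLC, giving 74% + 20% = 94%.
By spousal attribution (R3), Ha-eun Varga is treated as also owning Elif Varga's interest in Fairlane Shipping BV, giving 13% + 65% = 78%.
By spousal attribution (R3), Ha-eun Varga is treated as owning Elif Varga's 5% interest in Larkspur Services GmbH.
Chain via Oakhollow Ventures LLC → Summit Realty LP (R2): 94% × 69% × 27% = 17.5122% of Larkspur Services GmbH.
Chain via Fairlane Shipping BV → Northgate Pharma AG (R2): 78% × 21% × 13% = 2.1294% of Larkspur Services GmbH.
Direct interest in Larkspur Services GmbH: 5%.
Aggregating (R1): 17.5122% + 2.1294% + 5% = 24.6416%.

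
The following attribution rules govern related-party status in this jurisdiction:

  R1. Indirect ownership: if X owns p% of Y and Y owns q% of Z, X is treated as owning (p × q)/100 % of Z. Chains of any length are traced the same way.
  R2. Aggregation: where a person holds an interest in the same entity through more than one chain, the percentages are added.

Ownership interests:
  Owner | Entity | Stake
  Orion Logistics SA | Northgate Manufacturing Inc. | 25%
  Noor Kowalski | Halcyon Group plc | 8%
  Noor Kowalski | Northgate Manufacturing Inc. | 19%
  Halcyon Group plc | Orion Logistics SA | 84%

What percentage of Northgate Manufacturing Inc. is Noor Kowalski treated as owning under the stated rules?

20.68%

Chain via Halcyon Group plc → Orion Logistics SA (R1): 8% × 84% × 25% = 1.68% of Northgate Manufacturing Inc.
Direct interest in Northgate Manufacturing Inc: 19%.
Aggregating (R2): 1.68% + 19% = 20.68%.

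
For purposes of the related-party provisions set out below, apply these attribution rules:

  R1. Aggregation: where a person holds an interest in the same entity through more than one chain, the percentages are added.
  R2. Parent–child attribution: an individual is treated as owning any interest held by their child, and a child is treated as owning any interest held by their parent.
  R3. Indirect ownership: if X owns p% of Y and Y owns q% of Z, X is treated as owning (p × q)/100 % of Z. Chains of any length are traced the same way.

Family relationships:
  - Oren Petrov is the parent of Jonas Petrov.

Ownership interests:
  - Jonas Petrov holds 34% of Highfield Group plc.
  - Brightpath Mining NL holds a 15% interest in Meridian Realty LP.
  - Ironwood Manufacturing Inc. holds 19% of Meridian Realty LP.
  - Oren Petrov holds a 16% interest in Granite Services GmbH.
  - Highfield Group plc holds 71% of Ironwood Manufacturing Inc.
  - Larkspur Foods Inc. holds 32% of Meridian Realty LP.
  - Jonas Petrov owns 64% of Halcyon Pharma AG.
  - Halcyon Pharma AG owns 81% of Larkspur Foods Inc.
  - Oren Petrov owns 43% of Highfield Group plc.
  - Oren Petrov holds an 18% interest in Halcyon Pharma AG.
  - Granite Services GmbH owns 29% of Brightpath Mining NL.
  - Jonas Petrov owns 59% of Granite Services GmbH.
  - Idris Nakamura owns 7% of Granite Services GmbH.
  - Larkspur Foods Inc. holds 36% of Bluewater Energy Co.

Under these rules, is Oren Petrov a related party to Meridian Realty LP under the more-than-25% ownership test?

Yes

By parent–child attribution (R2), Oren Petrov is treated as also owning Jonas Petrov's interest in Highfield Group plc, giving 43% + 34% = 77%.
By parent–child attribution (R2), Oren Petrov is treated as also owning Jonas Petrov's interest in Halcyon Pharma AG, giving 18% + 64% = 82%.
By parent–child attribution (R2), Oren Petrov is treated as also owning Jonas Petrov's interest in Granite Services GmbH, giving 16% + 59% = 75%.
Chain via Highfield Group plc → Ironwood Manufacturing Inc. (R3): 77% × 71% × 19% = 10.3873% of Meridian Realty LP.
Chain via Halcyon Pharma AG → Larkspur Foods Inc. (R3): 82% × 81% × 32% = 21.2544% of Meridian Realty LP.
Chain via Granite Services GmbH → Brightpath Mining NL (R3): 75% × 29% × 15% = 3.2625% of Meridian Realty LP.
Aggregating (R1): 10.3873% + 21.2544% + 3.2625% = 34.9042%.
34.9042% exceeds the 25% threshold, so Oren is a related party to Meridian Realty LP.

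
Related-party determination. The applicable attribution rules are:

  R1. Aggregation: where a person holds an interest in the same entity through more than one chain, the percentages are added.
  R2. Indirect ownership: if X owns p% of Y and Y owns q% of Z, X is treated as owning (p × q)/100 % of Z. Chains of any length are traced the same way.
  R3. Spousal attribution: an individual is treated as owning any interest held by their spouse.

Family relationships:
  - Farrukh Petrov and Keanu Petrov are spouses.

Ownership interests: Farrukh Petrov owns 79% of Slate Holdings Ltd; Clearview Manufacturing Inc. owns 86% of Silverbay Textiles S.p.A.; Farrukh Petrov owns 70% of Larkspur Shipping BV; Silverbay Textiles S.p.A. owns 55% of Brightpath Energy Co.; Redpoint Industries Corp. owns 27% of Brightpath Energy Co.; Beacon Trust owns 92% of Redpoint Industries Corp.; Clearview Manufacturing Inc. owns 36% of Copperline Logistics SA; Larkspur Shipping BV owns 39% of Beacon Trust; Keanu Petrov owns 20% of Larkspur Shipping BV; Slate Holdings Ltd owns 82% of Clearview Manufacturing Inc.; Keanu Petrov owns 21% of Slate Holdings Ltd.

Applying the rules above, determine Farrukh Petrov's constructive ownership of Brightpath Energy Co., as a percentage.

47.50484%

By spousal attribution (R3), Farrukh Petrov is treated as also owning Keanu Petrov's interest in Slate Holdings Ltd, giving 79% + 21% = 100%.
By spousal attribution (R3), Farrukh Petrov is treated as also owning Keanu Petrov's interest in Larkspur Shipping BV, giving 70% + 20% = 90%.
Chain via Slate Holdings Ltd → Clearview Manufacturing Inc. → Silverbay Textiles S.p.A. (R2): 100% × 82% × 86% × 55% = 38.786% of Brightpath Energy Co.
Chain via Larkspur Shipping BV → Beacon Trust → Redpoint Industries Corp. (R2): 90% × 39% × 92% × 27% = 8.71884% of Brightpath Energy Co.
Aggregating (R1): 38.786% + 8.71884% = 47.50484%.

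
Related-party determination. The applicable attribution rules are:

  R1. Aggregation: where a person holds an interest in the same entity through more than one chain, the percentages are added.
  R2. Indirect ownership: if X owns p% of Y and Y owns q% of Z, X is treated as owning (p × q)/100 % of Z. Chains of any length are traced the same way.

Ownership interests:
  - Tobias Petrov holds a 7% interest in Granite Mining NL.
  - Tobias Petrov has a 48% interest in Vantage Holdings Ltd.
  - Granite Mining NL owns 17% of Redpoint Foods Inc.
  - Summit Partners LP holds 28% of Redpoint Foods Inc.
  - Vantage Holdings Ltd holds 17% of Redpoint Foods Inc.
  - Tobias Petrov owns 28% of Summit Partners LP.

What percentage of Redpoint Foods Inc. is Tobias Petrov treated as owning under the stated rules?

17.19%

Chain via Summit Partners LP (R2): 28% × 28% = 7.84% of Redpoint Foods Inc.
Chain via Vantage Holdings Ltd (R2): 48% × 17% = 8.16% of Redpoint Foods Inc.
Chain via Granite Mining NL (R2): 7% × 17% = 1.19% of Redpoint Foods Inc.
Aggregating (R1): 7.84% + 8.16% + 1.19% = 17.19%.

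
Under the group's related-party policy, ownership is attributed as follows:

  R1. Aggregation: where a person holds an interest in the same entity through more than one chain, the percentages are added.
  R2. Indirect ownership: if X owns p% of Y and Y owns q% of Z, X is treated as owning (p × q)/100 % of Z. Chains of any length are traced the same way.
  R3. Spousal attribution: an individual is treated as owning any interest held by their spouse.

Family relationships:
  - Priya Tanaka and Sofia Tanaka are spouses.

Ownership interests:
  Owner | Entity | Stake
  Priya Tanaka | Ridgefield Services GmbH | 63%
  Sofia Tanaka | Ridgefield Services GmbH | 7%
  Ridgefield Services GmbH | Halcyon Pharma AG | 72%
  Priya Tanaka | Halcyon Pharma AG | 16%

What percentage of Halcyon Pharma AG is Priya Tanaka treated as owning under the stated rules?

By spousal attribution (R3), Priya Tanaka is treated as also owning Sofia Tanaka's interest in Ridgefield Services GmbH, giving 63% + 7% = 70%.
Chain via Ridgefield Services GmbH (R2): 70% × 72% = 50.4% of Halcyon Pharma AG.
Direct interest in Halcyon Pharma AG: 16%.
Aggregating (R1): 50.4% + 16% = 66.4%.

66.4%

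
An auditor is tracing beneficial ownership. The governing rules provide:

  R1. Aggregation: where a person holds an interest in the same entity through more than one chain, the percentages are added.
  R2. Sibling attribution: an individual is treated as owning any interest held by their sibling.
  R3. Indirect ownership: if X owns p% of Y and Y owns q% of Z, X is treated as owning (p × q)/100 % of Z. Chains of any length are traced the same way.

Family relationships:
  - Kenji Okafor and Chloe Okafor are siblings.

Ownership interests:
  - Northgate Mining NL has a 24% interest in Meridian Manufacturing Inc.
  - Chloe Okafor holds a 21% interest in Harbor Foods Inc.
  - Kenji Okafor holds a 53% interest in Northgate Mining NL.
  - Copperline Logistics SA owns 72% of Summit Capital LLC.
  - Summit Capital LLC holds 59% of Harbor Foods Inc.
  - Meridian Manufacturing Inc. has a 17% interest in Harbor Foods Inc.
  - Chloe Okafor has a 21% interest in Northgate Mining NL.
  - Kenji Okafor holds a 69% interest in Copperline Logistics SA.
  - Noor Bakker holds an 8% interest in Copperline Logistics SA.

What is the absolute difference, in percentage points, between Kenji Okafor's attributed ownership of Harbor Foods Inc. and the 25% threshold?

28.3304

By sibling attribution (R2), Kenji Okafor is treated as also owning Chloe Okafor's interest in Northgate Mining NL, giving 53% + 21% = 74%.
By sibling attribution (R2), Kenji Okafor is treated as owning Chloe Okafor's 21% interest in Harbor Foods Inc.
Chain via Northgate Mining NL → Meridian Manufacturing Inc. (R3): 74% × 24% × 17% = 3.0192% of Harbor Foods Inc.
Chain via Copperline Logistics SA → Summit Capital LLC (R3): 69% × 72% × 59% = 29.3112% of Harbor Foods Inc.
Direct interest in Harbor Foods Inc: 21%.
Aggregating (R1): 3.0192% + 29.3112% + 21% = 53.3304%.
53.3304% exceeds the 25% threshold by 28.3304 percentage points.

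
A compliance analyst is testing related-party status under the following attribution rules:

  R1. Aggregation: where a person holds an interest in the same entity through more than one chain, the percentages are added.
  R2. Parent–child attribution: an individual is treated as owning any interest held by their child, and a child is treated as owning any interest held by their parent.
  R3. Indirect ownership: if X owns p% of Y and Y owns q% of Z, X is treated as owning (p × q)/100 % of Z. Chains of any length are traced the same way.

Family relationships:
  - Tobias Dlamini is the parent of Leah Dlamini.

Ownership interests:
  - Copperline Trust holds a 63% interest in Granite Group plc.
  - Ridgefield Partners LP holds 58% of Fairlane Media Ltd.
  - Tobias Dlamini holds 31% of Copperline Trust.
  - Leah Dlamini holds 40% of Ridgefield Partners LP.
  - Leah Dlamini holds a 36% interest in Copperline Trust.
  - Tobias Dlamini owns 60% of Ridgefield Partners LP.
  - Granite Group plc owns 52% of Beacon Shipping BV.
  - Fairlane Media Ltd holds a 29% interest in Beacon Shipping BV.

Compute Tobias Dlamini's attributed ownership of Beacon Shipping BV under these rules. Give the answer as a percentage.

38.7692%

By parent–child attribution (R2), Tobias Dlamini is treated as also owning Leah Dlamini's interest in Ridgefield Partners LP, giving 60% + 40% = 100%.
By parent–child attribution (R2), Tobias Dlamini is treated as also owning Leah Dlamini's interest in Copperline Trust, giving 31% + 36% = 67%.
Chain via Ridgefield Partners LP → Fairlane Media Ltd (R3): 100% × 58% × 29% = 16.82% of Beacon Shipping BV.
Chain via Copperline Trust → Granite Group plc (R3): 67% × 63% × 52% = 21.9492% of Beacon Shipping BV.
Aggregating (R1): 16.82% + 21.9492% = 38.7692%.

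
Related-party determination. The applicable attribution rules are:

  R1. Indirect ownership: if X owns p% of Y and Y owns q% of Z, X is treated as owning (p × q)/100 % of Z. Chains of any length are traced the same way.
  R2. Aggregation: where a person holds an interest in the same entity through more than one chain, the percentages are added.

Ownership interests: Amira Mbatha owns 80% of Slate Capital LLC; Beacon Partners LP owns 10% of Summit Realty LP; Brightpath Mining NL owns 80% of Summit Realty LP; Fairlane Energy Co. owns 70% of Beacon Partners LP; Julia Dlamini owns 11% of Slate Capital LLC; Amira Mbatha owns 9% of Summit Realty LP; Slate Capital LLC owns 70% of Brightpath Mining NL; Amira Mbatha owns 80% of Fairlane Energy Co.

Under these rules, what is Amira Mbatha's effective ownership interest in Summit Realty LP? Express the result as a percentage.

Chain via Slate Capital LLC → Brightpath Mining NL (R1): 80% × 70% × 80% = 44.8% of Summit Realty LP.
Chain via Fairlane Energy Co. → Beacon Partners LP (R1): 80% × 70% × 10% = 5.6% of Summit Realty LP.
Direct interest in Summit Realty LP: 9%.
Aggregating (R2): 44.8% + 5.6% + 9% = 59.4%.

59.4%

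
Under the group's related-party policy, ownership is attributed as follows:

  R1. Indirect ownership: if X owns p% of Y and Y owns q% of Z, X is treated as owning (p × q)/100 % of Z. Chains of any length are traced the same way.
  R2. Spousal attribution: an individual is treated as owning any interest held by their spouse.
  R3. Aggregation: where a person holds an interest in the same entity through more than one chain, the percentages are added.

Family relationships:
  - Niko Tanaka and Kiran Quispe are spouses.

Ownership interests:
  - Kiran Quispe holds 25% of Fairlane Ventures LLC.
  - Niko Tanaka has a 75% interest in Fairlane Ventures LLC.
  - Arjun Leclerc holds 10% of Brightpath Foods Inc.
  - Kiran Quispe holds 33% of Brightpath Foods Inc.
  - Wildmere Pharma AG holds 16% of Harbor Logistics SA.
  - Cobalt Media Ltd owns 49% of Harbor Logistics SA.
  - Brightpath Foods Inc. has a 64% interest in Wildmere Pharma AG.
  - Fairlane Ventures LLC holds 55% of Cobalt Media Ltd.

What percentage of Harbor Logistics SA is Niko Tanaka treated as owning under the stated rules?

By spousal attribution (R2), Niko Tanaka is treated as also owning Kiran Quispe's interest in Fairlane Ventures LLC, giving 75% + 25% = 100%.
By spousal attribution (R2), Niko Tanaka is treated as owning Kiran Quispe's 33% interest in Brightpath Foods Inc.
Chain via Fairlane Ventures LLC → Cobalt Media Ltd (R1): 100% × 55% × 49% = 26.95% of Harbor Logistics SA.
Chain via Brightpath Foods Inc. → Wildmere Pharma AG (R1): 33% × 64% × 16% = 3.3792% of Harbor Logistics SA.
Aggregating (R3): 26.95% + 3.3792% = 30.3292%.

30.3292%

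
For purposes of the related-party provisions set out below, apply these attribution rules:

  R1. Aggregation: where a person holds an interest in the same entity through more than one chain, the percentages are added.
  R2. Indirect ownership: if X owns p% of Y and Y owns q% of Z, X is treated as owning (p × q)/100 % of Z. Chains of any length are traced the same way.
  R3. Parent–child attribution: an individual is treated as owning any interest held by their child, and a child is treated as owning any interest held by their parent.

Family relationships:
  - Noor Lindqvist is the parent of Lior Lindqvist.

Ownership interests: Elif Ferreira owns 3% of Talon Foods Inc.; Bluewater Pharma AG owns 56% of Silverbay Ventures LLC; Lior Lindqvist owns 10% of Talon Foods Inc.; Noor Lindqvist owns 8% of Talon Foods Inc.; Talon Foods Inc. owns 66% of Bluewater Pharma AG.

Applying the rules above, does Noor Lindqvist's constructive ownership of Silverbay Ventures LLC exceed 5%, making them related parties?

By parent–child attribution (R3), Noor Lindqvist is treated as also owning Lior Lindqvist's interest in Talon Foods Inc, giving 8% + 10% = 18%.
Chain via Talon Foods Inc. → Bluewater Pharma AG (R2): 18% × 66% × 56% = 6.6528% of Silverbay Ventures LLC.
6.6528% exceeds the 5% threshold, so Noor is a related party to Silverbay Ventures LLC.

Yes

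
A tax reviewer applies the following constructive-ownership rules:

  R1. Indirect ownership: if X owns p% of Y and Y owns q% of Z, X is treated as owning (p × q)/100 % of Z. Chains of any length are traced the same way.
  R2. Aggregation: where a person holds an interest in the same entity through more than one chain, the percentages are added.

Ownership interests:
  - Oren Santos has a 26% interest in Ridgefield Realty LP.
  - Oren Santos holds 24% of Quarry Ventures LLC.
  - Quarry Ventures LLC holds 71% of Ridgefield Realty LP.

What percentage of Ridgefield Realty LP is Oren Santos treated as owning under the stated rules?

Chain via Quarry Ventures LLC (R1): 24% × 71% = 17.04% of Ridgefield Realty LP.
Direct interest in Ridgefield Realty LP: 26%.
Aggregating (R2): 17.04% + 26% = 43.04%.

43.04%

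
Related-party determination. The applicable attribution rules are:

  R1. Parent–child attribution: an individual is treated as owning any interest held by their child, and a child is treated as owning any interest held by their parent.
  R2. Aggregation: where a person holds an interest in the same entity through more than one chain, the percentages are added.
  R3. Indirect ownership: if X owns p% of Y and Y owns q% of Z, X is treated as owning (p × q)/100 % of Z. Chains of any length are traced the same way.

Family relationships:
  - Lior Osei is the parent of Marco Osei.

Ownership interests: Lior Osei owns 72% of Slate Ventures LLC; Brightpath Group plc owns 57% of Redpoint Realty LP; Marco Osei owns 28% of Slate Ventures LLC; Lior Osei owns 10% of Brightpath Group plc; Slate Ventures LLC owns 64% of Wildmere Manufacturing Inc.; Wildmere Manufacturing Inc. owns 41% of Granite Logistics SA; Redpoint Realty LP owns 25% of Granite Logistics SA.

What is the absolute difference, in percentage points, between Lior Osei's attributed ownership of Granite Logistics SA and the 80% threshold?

52.335

By parent–child attribution (R1), Lior Osei is treated as also owning Marco Osei's interest in Slate Ventures LLC, giving 72% + 28% = 100%.
Chain via Slate Ventures LLC → Wildmere Manufacturing Inc. (R3): 100% × 64% × 41% = 26.24% of Granite Logistics SA.
Chain via Brightpath Group plc → Redpoint Realty LP (R3): 10% × 57% × 25% = 1.425% of Granite Logistics SA.
Aggregating (R2): 26.24% + 1.425% = 27.665%.
27.665% falls short of the 80% threshold by 52.335 percentage points.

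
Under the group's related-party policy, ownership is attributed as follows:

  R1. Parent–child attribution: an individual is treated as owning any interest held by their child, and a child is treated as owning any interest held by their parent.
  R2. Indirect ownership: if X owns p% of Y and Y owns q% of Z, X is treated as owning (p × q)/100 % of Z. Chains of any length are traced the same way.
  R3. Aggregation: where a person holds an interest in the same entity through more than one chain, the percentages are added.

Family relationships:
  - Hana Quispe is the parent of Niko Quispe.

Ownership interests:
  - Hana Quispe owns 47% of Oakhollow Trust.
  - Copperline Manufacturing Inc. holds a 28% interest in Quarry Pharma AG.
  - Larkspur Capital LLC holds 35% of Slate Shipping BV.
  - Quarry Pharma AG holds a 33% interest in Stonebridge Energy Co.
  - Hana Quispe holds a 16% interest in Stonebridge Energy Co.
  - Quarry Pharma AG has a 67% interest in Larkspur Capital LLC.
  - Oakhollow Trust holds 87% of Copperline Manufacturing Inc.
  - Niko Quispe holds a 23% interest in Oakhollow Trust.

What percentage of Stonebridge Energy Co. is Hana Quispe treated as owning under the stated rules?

21.62716%

By parent–child attribution (R1), Hana Quispe is treated as also owning Niko Quispe's interest in Oakhollow Trust, giving 47% + 23% = 70%.
Chain via Oakhollow Trust → Copperline Manufacturing Inc. → Quarry Pharma AG (R2): 70% × 87% × 28% × 33% = 5.62716% of Stonebridge Energy Co.
Direct interest in Stonebridge Energy Co: 16%.
Aggregating (R3): 5.62716% + 16% = 21.62716%.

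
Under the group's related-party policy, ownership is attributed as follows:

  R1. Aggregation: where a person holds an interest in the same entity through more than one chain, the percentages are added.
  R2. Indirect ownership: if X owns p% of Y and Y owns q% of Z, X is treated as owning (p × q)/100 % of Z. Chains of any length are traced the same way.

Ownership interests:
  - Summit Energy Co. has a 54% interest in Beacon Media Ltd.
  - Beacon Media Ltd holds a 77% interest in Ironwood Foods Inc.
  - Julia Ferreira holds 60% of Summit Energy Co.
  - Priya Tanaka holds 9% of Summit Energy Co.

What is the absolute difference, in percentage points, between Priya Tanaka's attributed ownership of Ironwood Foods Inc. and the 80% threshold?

76.2578

Chain via Summit Energy Co. → Beacon Media Ltd (R2): 9% × 54% × 77% = 3.7422% of Ironwood Foods Inc.
3.7422% falls short of the 80% threshold by 76.2578 percentage points.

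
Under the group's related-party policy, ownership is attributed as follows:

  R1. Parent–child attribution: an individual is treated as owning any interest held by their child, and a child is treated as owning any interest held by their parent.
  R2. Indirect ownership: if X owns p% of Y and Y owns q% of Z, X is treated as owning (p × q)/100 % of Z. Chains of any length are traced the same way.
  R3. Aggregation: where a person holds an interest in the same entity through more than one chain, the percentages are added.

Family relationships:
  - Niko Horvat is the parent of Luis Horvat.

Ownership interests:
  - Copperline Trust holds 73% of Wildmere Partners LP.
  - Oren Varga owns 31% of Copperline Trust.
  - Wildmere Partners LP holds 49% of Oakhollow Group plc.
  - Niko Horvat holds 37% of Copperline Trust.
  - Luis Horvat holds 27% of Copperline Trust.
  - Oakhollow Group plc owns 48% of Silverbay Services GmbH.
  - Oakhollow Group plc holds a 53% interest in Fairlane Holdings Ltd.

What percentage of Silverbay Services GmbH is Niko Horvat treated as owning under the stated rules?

By parent–child attribution (R1), Niko Horvat is treated as also owning Luis Horvat's interest in Copperline Trust, giving 37% + 27% = 64%.
Chain via Copperline Trust → Wildmere Partners LP → Oakhollow Group plc (R2): 64% × 73% × 49% × 48% = 10.988544% of Silverbay Services GmbH.

10.988544%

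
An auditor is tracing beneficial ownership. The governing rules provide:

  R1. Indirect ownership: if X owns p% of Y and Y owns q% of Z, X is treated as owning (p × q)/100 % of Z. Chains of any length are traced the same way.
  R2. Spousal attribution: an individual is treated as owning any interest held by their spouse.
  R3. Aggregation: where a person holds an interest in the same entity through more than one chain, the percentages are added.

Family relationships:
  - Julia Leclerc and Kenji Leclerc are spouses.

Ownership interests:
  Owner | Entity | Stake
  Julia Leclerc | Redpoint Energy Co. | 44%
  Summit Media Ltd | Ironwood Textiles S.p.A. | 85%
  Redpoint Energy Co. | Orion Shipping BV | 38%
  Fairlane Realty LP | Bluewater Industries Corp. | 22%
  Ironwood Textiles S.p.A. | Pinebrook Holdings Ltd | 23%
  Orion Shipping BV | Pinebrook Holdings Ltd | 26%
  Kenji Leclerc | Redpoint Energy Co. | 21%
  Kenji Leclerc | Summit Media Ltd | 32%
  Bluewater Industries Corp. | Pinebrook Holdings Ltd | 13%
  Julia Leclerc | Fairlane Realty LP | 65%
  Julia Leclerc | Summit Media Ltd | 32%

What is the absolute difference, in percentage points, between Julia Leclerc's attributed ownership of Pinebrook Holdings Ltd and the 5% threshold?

15.793

By spousal attribution (R2), Julia Leclerc is treated as also owning Kenji Leclerc's interest in Redpoint Energy Co, giving 44% + 21% = 65%.
By spousal attribution (R2), Julia Leclerc is treated as also owning Kenji Leclerc's interest in Summit Media Ltd, giving 32% + 32% = 64%.
Chain via Fairlane Realty LP → Bluewater Industries Corp. (R1): 65% × 22% × 13% = 1.859% of Pinebrook Holdings Ltd.
Chain via Redpoint Energy Co. → Orion Shipping BV (R1): 65% × 38% × 26% = 6.422% of Pinebrook Holdings Ltd.
Chain via Summit Media Ltd → Ironwood Textiles S.p.A. (R1): 64% × 85% × 23% = 12.512% of Pinebrook Holdings Ltd.
Aggregating (R3): 1.859% + 6.422% + 12.512% = 20.793%.
20.793% exceeds the 5% threshold by 15.793 percentage points.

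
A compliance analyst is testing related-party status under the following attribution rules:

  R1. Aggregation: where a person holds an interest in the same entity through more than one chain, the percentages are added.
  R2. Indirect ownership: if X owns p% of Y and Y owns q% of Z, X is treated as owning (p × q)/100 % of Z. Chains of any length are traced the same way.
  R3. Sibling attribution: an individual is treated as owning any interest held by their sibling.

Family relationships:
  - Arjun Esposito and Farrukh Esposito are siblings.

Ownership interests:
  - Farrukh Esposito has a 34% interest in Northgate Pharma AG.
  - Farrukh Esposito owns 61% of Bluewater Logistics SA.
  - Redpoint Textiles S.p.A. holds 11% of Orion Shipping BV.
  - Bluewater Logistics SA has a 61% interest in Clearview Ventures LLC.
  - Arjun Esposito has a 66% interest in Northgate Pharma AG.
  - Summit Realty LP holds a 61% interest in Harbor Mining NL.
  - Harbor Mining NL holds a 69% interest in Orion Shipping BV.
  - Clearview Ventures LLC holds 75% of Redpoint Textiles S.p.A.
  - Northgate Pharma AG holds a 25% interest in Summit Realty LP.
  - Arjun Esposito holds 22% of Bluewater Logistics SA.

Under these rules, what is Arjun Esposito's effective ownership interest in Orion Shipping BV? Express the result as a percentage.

14.699475%

By sibling attribution (R3), Arjun Esposito is treated as also owning Farrukh Esposito's interest in Bluewater Logistics SA, giving 22% + 61% = 83%.
By sibling attribution (R3), Arjun Esposito is treated as also owning Farrukh Esposito's interest in Northgate Pharma AG, giving 66% + 34% = 100%.
Chain via Bluewater Logistics SA → Clearview Ventures LLC → Redpoint Textiles S.p.A. (R2): 83% × 61% × 75% × 11% = 4.176975% of Orion Shipping BV.
Chain via Northgate Pharma AG → Summit Realty LP → Harbor Mining NL (R2): 100% × 25% × 61% × 69% = 10.5225% of Orion Shipping BV.
Aggregating (R1): 4.176975% + 10.5225% = 14.699475%.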